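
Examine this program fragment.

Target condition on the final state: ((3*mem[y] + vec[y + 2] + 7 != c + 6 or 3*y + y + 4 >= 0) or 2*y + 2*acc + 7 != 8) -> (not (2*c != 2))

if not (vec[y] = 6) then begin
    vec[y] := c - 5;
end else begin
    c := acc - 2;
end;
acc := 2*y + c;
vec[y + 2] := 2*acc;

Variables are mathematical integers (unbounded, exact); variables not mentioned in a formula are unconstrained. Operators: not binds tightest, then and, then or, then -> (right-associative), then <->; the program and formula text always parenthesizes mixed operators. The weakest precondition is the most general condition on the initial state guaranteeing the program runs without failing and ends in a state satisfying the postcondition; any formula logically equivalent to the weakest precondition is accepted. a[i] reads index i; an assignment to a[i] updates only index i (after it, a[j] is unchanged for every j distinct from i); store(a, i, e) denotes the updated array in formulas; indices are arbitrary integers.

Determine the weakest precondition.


Working backward. After the program, the postcondition ((3*mem[y] + vec[y + 2] + 7 != c + 6 or 3*y + y + 4 >= 0) or 2*y + 2*acc + 7 != 8) -> (not (2*c != 2)) must hold; in canonical form it is (3*mem[y] + vec[y + 2] != c - 1 or 4*y >= -4 or 2*acc + 2*y != 1) -> (not (2*c != 2)).
Before vec[y + 2] := 2*acc: (3*mem[y] + store(vec, y + 2, 2*acc)[y + 2] != c - 1 or 4*y >= -4 or 2*acc + 2*y != 1) -> (not (2*c != 2))
Before acc := 2*y + c: (3*mem[y] + store(vec, y + 2, 2*c + 4*y)[y + 2] != c - 1 or 4*y >= -4 or 2*c + 6*y != 1) -> (not (2*c != 2))
Then branch requires (3*mem[y] + store(store(vec, y, c - 5), y + 2, 2*c + 4*y)[y + 2] != c - 1 or 4*y >= -4 or 2*c + 6*y != 1) -> (not (2*c != 2)); else branch requires (3*mem[y] + store(vec, y + 2, 2*acc + 4*y - 4)[y + 2] != acc - 3 or 4*y >= -4 or 2*acc + 6*y != 5) -> (not (2*acc != 6)).
Before the if: ((not (vec[y] = 6)) -> ((3*mem[y] + store(store(vec, y, c - 5), y + 2, 2*c + 4*y)[y + 2] != c - 1 or 4*y >= -4 or 2*c + 6*y != 1) -> (not (2*c != 2)))) and (vec[y] = 6 -> ((3*mem[y] + store(vec, y + 2, 2*acc + 4*y - 4)[y + 2] != acc - 3 or 4*y >= -4 or 2*acc + 6*y != 5) -> (not (2*acc != 6))))
Answer: WP = ((not (vec[y] = 6)) -> ((3*mem[y] + store(store(vec, y, c - 5), y + 2, 2*c + 4*y)[y + 2] != c - 1 or 4*y >= -4 or 2*c + 6*y != 1) -> (not (2*c != 2)))) and (vec[y] = 6 -> ((3*mem[y] + store(vec, y + 2, 2*acc + 4*y - 4)[y + 2] != acc - 3 or 4*y >= -4 or 2*acc + 6*y != 5) -> (not (2*acc != 6))))


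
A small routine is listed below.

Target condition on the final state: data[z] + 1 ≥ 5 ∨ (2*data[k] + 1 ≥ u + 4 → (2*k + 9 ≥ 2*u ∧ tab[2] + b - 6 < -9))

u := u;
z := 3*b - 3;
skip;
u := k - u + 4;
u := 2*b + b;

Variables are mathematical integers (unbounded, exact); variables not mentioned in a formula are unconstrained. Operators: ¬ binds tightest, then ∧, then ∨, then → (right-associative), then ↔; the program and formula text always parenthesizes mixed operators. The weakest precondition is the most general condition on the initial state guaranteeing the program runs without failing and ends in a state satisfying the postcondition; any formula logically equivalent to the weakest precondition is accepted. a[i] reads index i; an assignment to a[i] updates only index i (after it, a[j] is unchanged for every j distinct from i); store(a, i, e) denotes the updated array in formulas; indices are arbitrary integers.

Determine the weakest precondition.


Working backward. After the program, the postcondition data[z] + 1 ≥ 5 ∨ (2*data[k] + 1 ≥ u + 4 → (2*k + 9 ≥ 2*u ∧ tab[2] + b - 6 < -9)) must hold; in canonical form it is data[z] ≥ 4 ∨ (2*data[k] ≥ u + 3 → (2*k ≥ 2*u - 9 ∧ tab[2] + b < -3)).
Before u := 2*b + b: data[z] ≥ 4 ∨ (2*data[k] ≥ 3*b + 3 → (2*k ≥ 6*b - 9 ∧ tab[2] + b < -3))
Before u := k - u + 4: data[z] ≥ 4 ∨ (2*data[k] ≥ 3*b + 3 → (2*k ≥ 6*b - 9 ∧ tab[2] + b < -3))
Before skip: data[z] ≥ 4 ∨ (2*data[k] ≥ 3*b + 3 → (2*k ≥ 6*b - 9 ∧ tab[2] + b < -3))
Before z := 3*b - 3: data[3*b - 3] ≥ 4 ∨ (2*data[k] ≥ 3*b + 3 → (2*k ≥ 6*b - 9 ∧ tab[2] + b < -3))
Before u := u: data[3*b - 3] ≥ 4 ∨ (2*data[k] ≥ 3*b + 3 → (2*k ≥ 6*b - 9 ∧ tab[2] + b < -3))
Answer: WP = data[3*b - 3] ≥ 4 ∨ (2*data[k] ≥ 3*b + 3 → (2*k ≥ 6*b - 9 ∧ tab[2] + b < -3))


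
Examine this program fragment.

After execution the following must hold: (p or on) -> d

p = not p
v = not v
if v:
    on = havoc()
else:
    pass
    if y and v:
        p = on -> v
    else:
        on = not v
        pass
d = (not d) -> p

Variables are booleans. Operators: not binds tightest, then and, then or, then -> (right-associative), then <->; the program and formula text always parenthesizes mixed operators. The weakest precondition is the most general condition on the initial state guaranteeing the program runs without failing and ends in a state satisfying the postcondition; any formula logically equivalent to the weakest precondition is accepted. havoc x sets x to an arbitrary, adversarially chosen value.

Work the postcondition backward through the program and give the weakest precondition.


Working backward. After the program, (p or on) -> d must hold.
Before d := (not d) -> p: (p or on) -> ((not d) -> p)
Then branch requires ((not d) -> p) and (p -> ((not d) -> p)); else branch requires ((y and v) -> (((on -> v) or on) -> ((not d) -> (on -> v)))) and ((not (y and v)) -> ((p or (not v)) -> ((not d) -> p))).
Before the if: (v -> (((not d) -> p) and (p -> ((not d) -> p)))) and ((not v) -> (((y and v) -> (((on -> v) or on) -> ((not d) -> (on -> v)))) and ((not (y and v)) -> ((p or (not v)) -> ((not d) -> p)))))
Before v := not v: ((not v) -> (((not d) -> p) and (p -> ((not d) -> p)))) and (v -> (((y and (not v)) -> (((on -> (not v)) or on) -> ((not d) -> (on -> (not v))))) and ((not (y and (not v))) -> ((p or v) -> ((not d) -> p)))))
Before p := not p: ((not v) -> (((not d) -> (not p)) and ((not p) -> ((not d) -> (not p))))) and (v -> (((y and (not v)) -> (((on -> (not v)) or on) -> ((not d) -> (on -> (not v))))) and ((not (y and (not v))) -> (((not p) or v) -> ((not d) -> (not p))))))
Answer: WP = ((not v) -> (((not d) -> (not p)) and ((not p) -> ((not d) -> (not p))))) and (v -> (((y and (not v)) -> (((on -> (not v)) or on) -> ((not d) -> (on -> (not v))))) and ((not (y and (not v))) -> (((not p) or v) -> ((not d) -> (not p))))))


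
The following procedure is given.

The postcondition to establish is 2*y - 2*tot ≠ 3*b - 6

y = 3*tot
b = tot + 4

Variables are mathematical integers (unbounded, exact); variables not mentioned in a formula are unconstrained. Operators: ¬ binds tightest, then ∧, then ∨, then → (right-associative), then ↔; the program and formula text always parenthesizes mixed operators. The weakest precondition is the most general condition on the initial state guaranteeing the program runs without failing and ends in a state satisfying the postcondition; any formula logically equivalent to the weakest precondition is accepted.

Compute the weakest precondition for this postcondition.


Working backward. After the program, the postcondition 2*y - 2*tot ≠ 3*b - 6 must hold; in canonical form it is 2*y ≠ 3*b + 2*tot - 6.
Before b := tot + 4: 2*y ≠ 5*tot + 6
Before y := 3*tot: tot ≠ 6
Answer: WP = tot ≠ 6


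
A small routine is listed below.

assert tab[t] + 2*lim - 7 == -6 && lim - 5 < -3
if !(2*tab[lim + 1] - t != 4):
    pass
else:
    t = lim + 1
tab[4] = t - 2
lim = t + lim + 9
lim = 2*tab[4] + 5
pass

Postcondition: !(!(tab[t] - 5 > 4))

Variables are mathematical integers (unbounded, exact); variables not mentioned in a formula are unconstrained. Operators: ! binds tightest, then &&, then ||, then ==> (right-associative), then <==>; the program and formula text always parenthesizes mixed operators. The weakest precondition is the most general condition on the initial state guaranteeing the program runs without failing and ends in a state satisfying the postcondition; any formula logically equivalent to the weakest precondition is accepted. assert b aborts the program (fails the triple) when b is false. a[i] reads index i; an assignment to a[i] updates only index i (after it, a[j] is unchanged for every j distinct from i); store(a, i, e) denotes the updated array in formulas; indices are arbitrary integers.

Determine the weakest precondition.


Working backward. After the program, the postcondition !(!(tab[t] - 5 > 4)) must hold; in canonical form it is tab[t] > 9.
Before skip: tab[t] > 9
Before lim := 2*tab[4] + 5: tab[t] > 9
Before lim := t + lim + 9: tab[t] > 9
Before tab[4] := t - 2: store(tab, 4, t - 2)[t] > 9
Then branch requires store(tab, 4, t - 2)[t] > 9; else branch requires store(tab, 4, lim - 1)[lim + 1] > 9.
Before the if: ((!(2*tab[lim + 1] != t + 4)) ==> store(tab, 4, t - 2)[t] > 9) && (2*tab[lim + 1] != t + 4 ==> store(tab, 4, lim - 1)[lim + 1] > 9)
Before assert tab[t] + 2*lim - 7 == -6 && lim - 5 < -3: tab[t] + 2*lim == 1 && lim < 2 && ((!(2*tab[lim + 1] != t + 4)) ==> store(tab, 4, t - 2)[t] > 9) && (2*tab[lim + 1] != t + 4 ==> store(tab, 4, lim - 1)[lim + 1] > 9)
Answer: WP = tab[t] + 2*lim == 1 && lim < 2 && ((!(2*tab[lim + 1] != t + 4)) ==> store(tab, 4, t - 2)[t] > 9) && (2*tab[lim + 1] != t + 4 ==> store(tab, 4, lim - 1)[lim + 1] > 9)


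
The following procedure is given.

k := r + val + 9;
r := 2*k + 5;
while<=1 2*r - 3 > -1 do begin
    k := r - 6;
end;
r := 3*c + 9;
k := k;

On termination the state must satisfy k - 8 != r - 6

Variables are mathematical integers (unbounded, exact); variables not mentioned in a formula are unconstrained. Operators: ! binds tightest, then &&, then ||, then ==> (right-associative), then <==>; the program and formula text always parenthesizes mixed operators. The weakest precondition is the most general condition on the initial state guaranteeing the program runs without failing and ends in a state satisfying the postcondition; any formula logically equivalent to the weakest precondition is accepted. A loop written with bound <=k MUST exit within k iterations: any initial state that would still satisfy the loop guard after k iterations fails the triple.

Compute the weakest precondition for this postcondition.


Working backward. After the program, the postcondition k - 8 != r - 6 must hold; in canonical form it is k != r + 2.
Before k := k: k != r + 2
Before r := 3*c + 9: k != 3*c + 11
Before the loop (bound <=1), unroll the exhaustion recursion (WP_0 = exit-now case; WP_j = one more guarded iteration, up to j = 1):
  WP_0: (!(2*r > 2)) && k != 3*c + 11
  WP_1: (2*r > 2 ==> ((!(2*r > 2)) && r != 3*c + 17)) && ((!(2*r > 2)) ==> k != 3*c + 11)
So before the loop: (2*r > 2 ==> ((!(2*r > 2)) && r != 3*c + 17)) && ((!(2*r > 2)) ==> k != 3*c + 11)
Before r := 2*k + 5: (4*k > -8 ==> ((!(4*k > -8)) && 2*k != 3*c + 12)) && ((!(4*k > -8)) ==> k != 3*c + 11)
Before k := r + val + 9: (4*r + 4*val > -44 ==> ((!(4*r + 4*val > -44)) && 2*r + 2*val != 3*c - 6)) && ((!(4*r + 4*val > -44)) ==> r + val != 3*c + 2)
Answer: WP = (4*r + 4*val > -44 ==> ((!(4*r + 4*val > -44)) && 2*r + 2*val != 3*c - 6)) && ((!(4*r + 4*val > -44)) ==> r + val != 3*c + 2)


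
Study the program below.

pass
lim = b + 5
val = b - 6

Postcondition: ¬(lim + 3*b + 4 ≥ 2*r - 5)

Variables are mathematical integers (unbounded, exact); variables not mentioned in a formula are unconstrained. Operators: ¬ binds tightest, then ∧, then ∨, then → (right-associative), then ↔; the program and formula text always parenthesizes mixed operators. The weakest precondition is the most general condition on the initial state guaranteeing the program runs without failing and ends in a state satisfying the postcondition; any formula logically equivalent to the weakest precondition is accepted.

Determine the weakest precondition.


Working backward. After the program, the postcondition ¬(lim + 3*b + 4 ≥ 2*r - 5) must hold; in canonical form it is ¬(3*b + lim ≥ 2*r - 9).
Before val := b - 6: ¬(3*b + lim ≥ 2*r - 9)
Before lim := b + 5: ¬(4*b ≥ 2*r - 14)
Before skip: ¬(4*b ≥ 2*r - 14)
Answer: WP = ¬(4*b ≥ 2*r - 14)


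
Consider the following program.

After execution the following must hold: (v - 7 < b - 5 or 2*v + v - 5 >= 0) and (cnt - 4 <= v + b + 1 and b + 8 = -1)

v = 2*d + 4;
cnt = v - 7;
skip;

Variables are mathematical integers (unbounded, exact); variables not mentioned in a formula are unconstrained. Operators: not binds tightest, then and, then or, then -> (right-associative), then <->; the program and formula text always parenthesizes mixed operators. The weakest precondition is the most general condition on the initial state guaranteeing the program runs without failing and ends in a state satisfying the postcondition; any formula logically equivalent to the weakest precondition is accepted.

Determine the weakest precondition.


Working backward. After the program, the postcondition (v - 7 < b - 5 or 2*v + v - 5 >= 0) and (cnt - 4 <= v + b + 1 and b + 8 = -1) must hold; in canonical form it is (v < b + 2 or 3*v >= 5) and cnt <= b + v + 5 and b = -9.
Before skip: (v < b + 2 or 3*v >= 5) and cnt <= b + v + 5 and b = -9
Before cnt := v - 7: (v < b + 2 or 3*v >= 5) and b >= -12 and b = -9
Before v := 2*d + 4: (2*d < b - 2 or 6*d >= -7) and b >= -12 and b = -9
Answer: WP = (2*d < b - 2 or 6*d >= -7) and b >= -12 and b = -9


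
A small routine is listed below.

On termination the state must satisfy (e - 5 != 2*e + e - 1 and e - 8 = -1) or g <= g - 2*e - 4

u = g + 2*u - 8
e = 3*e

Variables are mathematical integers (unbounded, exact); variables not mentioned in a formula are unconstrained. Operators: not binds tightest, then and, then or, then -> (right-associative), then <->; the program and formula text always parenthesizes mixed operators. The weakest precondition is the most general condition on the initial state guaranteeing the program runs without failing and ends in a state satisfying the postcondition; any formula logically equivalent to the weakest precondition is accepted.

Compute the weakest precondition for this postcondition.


Working backward. After the program, the postcondition (e - 5 != 2*e + e - 1 and e - 8 = -1) or g <= g - 2*e - 4 must hold; in canonical form it is (2*e != -4 and e = 7) or 2*e <= -4.
Before e := 3*e: (6*e != -4 and 3*e = 7) or 6*e <= -4
Before u := g + 2*u - 8: (6*e != -4 and 3*e = 7) or 6*e <= -4
Answer: WP = (6*e != -4 and 3*e = 7) or 6*e <= -4


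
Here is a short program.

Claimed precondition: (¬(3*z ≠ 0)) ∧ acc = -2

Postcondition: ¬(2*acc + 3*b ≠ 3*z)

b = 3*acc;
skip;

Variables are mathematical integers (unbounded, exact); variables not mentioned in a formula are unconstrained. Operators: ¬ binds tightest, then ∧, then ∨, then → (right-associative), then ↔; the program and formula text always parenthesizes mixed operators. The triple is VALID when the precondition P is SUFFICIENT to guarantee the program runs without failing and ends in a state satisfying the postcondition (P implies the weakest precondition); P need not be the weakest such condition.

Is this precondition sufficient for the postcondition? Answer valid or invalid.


Working backward. After the program, ¬(2*acc + 3*b ≠ 3*z) must hold.
Before skip: ¬(2*acc + 3*b ≠ 3*z)
Before b := 3*acc: ¬(11*acc ≠ 3*z)
The weakest precondition is ¬(11*acc ≠ 3*z).
Check whether (¬(3*z ≠ 0)) ∧ acc = -2 implies it.
Countermodel: at the initial state acc = -2, z = 0, the precondition holds but the weakest precondition fails.
Answer: invalid


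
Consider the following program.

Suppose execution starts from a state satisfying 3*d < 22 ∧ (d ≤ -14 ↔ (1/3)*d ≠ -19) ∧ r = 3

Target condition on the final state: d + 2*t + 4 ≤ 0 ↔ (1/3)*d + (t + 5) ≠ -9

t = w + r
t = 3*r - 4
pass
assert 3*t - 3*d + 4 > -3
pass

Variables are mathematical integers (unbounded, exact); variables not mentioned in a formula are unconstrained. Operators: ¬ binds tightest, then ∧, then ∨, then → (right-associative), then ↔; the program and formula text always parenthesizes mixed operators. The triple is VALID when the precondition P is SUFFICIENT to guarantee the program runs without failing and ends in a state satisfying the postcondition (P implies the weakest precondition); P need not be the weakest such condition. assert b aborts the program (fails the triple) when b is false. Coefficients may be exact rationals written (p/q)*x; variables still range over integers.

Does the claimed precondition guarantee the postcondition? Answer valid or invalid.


Working backward. After the program, the postcondition d + 2*t + 4 ≤ 0 ↔ (1/3)*d + (t + 5) ≠ -9 must hold; in canonical form it is d + 2*t ≤ -4 ↔ (1/3)*d + t ≠ -14.
Before skip: d + 2*t ≤ -4 ↔ (1/3)*d + t ≠ -14
Before assert 3*t - 3*d + 4 > -3: 3*t > 3*d - 7 ∧ (d + 2*t ≤ -4 ↔ (1/3)*d + t ≠ -14)
Before skip: 3*t > 3*d - 7 ∧ (d + 2*t ≤ -4 ↔ (1/3)*d + t ≠ -14)
Before t := 3*r - 4: 9*r > 3*d + 5 ∧ (d + 6*r ≤ 4 ↔ (1/3)*d + 3*r ≠ -10)
Before t := w + r: 9*r > 3*d + 5 ∧ (d + 6*r ≤ 4 ↔ (1/3)*d + 3*r ≠ -10)
The weakest precondition is 9*r > 3*d + 5 ∧ (d + 6*r ≤ 4 ↔ (1/3)*d + 3*r ≠ -10).
Check whether 3*d < 22 ∧ (d ≤ -14 ↔ (1/3)*d ≠ -19) ∧ r = 3 implies it.
Every state satisfying the precondition satisfies the weakest precondition: the implication holds.
Answer: valid


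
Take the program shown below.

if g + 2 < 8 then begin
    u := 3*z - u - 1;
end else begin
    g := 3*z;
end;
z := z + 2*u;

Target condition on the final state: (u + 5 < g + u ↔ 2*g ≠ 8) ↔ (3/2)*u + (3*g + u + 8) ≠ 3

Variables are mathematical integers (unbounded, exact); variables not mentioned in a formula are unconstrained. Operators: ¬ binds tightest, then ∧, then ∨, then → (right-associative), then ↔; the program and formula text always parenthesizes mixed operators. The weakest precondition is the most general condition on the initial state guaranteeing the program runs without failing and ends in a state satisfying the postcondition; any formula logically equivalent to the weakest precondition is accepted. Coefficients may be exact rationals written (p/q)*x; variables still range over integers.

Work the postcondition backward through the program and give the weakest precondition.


Working backward. After the program, the postcondition (u + 5 < g + u ↔ 2*g ≠ 8) ↔ (3/2)*u + (3*g + u + 8) ≠ 3 must hold; in canonical form it is (g > 5 ↔ 2*g ≠ 8) ↔ 3*g + (5/2)*u ≠ -5.
Before z := z + 2*u: (g > 5 ↔ 2*g ≠ 8) ↔ 3*g + (5/2)*u ≠ -5
Then branch requires (g > 5 ↔ 2*g ≠ 8) ↔ 3*g + (15/2)*z ≠ (5/2)*u - 5/2; else branch requires (3*z > 5 ↔ 6*z ≠ 8) ↔ (5/2)*u + 9*z ≠ -5.
Before the if: (g < 6 → ((g > 5 ↔ 2*g ≠ 8) ↔ 3*g + (15/2)*z ≠ (5/2)*u - 5/2)) ∧ ((¬(g < 6)) → ((3*z > 5 ↔ 6*z ≠ 8) ↔ (5/2)*u + 9*z ≠ -5))
Answer: WP = (g < 6 → ((g > 5 ↔ 2*g ≠ 8) ↔ 3*g + (15/2)*z ≠ (5/2)*u - 5/2)) ∧ ((¬(g < 6)) → ((3*z > 5 ↔ 6*z ≠ 8) ↔ (5/2)*u + 9*z ≠ -5))


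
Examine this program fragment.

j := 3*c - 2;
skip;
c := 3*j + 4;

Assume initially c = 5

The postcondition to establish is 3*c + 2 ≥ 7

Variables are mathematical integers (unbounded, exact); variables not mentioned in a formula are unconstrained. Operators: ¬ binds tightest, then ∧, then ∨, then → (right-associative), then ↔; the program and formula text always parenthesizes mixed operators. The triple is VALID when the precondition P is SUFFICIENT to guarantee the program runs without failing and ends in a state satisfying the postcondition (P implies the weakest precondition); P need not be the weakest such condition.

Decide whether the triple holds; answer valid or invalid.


Working backward. After the program, the postcondition 3*c + 2 ≥ 7 must hold; in canonical form it is 3*c ≥ 5.
Before c := 3*j + 4: 9*j ≥ -7
Before skip: 9*j ≥ -7
Before j := 3*c - 2: 27*c ≥ 11
The weakest precondition is 27*c ≥ 11.
Check whether c = 5 implies it.
Every state satisfying the precondition satisfies the weakest precondition: the implication holds.
Answer: valid


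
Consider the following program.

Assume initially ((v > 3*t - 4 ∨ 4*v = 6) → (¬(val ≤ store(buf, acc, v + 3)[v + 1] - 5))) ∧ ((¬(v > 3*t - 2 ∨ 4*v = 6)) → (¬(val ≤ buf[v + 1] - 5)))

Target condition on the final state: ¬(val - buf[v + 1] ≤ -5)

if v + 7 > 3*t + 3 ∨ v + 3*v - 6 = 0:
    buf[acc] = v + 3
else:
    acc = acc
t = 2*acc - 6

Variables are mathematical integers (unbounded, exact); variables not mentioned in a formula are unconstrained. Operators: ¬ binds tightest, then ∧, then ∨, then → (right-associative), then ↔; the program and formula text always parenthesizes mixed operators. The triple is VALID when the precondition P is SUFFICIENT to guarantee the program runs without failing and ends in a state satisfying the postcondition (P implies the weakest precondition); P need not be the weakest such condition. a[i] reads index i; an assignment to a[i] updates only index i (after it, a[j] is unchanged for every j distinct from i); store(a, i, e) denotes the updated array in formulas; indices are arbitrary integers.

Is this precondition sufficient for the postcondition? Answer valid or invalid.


Working backward. After the program, the postcondition ¬(val - buf[v + 1] ≤ -5) must hold; in canonical form it is ¬(val ≤ buf[v + 1] - 5).
Before t := 2*acc - 6: ¬(val ≤ buf[v + 1] - 5)
Then branch requires ¬(val ≤ store(buf, acc, v + 3)[v + 1] - 5); else branch requires ¬(val ≤ buf[v + 1] - 5).
Before the if: ((v > 3*t - 4 ∨ 4*v = 6) → (¬(val ≤ store(buf, acc, v + 3)[v + 1] - 5))) ∧ ((¬(v > 3*t - 4 ∨ 4*v = 6)) → (¬(val ≤ buf[v + 1] - 5)))
The weakest precondition is ((v > 3*t - 4 ∨ 4*v = 6) → (¬(val ≤ store(buf, acc, v + 3)[v + 1] - 5))) ∧ ((¬(v > 3*t - 4 ∨ 4*v = 6)) → (¬(val ≤ buf[v + 1] - 5))).
Check whether ((v > 3*t - 4 ∨ 4*v = 6) → (¬(val ≤ store(buf, acc, v + 3)[v + 1] - 5))) ∧ ((¬(v > 3*t - 2 ∨ 4*v = 6)) → (¬(val ≤ buf[v + 1] - 5))) implies it.
Every state satisfying the precondition satisfies the weakest precondition: the implication holds.
Answer: valid


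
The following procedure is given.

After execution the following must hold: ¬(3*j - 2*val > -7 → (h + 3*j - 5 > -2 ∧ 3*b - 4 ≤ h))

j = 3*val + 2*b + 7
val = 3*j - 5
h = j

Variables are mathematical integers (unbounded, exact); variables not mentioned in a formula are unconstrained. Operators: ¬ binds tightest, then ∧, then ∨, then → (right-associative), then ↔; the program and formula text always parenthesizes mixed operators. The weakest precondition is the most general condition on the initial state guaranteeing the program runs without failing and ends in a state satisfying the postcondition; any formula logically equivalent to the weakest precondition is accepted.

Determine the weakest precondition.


Working backward. After the program, the postcondition ¬(3*j - 2*val > -7 → (h + 3*j - 5 > -2 ∧ 3*b - 4 ≤ h)) must hold; in canonical form it is ¬(3*j > 2*val - 7 → (h + 3*j > 3 ∧ 3*b ≤ h + 4)).
Before h := j: ¬(3*j > 2*val - 7 → (4*j > 3 ∧ 3*b ≤ j + 4))
Before val := 3*j - 5: ¬(3*j < 17 → (4*j > 3 ∧ 3*b ≤ j + 4))
Before j := 3*val + 2*b + 7: ¬(6*b + 9*val < -4 → (8*b + 12*val > -25 ∧ b ≤ 3*val + 11))
Answer: WP = ¬(6*b + 9*val < -4 → (8*b + 12*val > -25 ∧ b ≤ 3*val + 11))


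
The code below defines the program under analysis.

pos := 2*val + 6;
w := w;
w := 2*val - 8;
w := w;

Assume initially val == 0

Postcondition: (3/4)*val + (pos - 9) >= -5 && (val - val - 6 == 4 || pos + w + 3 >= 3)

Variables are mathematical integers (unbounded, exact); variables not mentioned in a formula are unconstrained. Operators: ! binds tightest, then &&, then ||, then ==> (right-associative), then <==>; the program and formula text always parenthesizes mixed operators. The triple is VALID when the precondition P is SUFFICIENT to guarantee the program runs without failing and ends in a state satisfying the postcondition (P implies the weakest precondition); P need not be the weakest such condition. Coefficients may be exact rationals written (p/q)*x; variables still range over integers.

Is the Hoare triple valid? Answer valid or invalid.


Working backward. After the program, the postcondition (3/4)*val + (pos - 9) >= -5 && (val - val - 6 == 4 || pos + w + 3 >= 3) must hold; in canonical form it is pos + (3/4)*val >= 4 && pos + w >= 0.
Before w := w: pos + (3/4)*val >= 4 && pos + w >= 0
Before w := 2*val - 8: pos + (3/4)*val >= 4 && pos + 2*val >= 8
Before w := w: pos + (3/4)*val >= 4 && pos + 2*val >= 8
Before pos := 2*val + 6: (11/4)*val >= -2 && 4*val >= 2
The weakest precondition is (11/4)*val >= -2 && 4*val >= 2.
Check whether val == 0 implies it.
Countermodel: at the initial state val = 0, the precondition holds but the weakest precondition fails.
Answer: invalid


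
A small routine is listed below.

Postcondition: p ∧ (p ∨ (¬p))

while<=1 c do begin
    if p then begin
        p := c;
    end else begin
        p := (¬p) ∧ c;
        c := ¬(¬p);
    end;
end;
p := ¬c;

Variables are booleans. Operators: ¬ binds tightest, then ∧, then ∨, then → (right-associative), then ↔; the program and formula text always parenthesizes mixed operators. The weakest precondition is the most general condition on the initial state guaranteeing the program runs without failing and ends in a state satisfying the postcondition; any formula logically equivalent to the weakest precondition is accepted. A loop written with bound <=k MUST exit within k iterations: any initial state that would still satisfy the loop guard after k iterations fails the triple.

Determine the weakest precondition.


Working backward. After the program, the postcondition p ∧ (p ∨ (¬p)) must hold; in canonical form it is p.
Before p := ¬c: ¬c
Before the loop (bound <=1), unroll the exhaustion recursion (WP_0 = exit-now case; WP_j = one more guarded iteration, up to j = 1):
  WP_0: ¬c
  WP_1: c → ((p → (¬c)) ∧ ((¬p) → (¬((¬p) ∧ c))))
So before the loop: c → ((p → (¬c)) ∧ ((¬p) → (¬((¬p) ∧ c))))
Answer: WP = c → ((p → (¬c)) ∧ ((¬p) → (¬((¬p) ∧ c))))


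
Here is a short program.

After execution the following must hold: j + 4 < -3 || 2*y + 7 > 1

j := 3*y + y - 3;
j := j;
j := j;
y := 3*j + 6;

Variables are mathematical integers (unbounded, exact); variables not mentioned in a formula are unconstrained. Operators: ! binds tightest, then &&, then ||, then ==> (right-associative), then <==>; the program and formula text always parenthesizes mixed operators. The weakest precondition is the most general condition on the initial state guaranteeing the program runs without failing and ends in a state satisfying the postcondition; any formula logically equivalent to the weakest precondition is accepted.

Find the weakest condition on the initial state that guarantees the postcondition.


Working backward. After the program, the postcondition j + 4 < -3 || 2*y + 7 > 1 must hold; in canonical form it is j < -7 || 2*y > -6.
Before y := 3*j + 6: j < -7 || 6*j > -18
Before j := j: j < -7 || 6*j > -18
Before j := j: j < -7 || 6*j > -18
Before j := 3*y + y - 3: 4*y < -4 || 24*y > 0
Answer: WP = 4*y < -4 || 24*y > 0


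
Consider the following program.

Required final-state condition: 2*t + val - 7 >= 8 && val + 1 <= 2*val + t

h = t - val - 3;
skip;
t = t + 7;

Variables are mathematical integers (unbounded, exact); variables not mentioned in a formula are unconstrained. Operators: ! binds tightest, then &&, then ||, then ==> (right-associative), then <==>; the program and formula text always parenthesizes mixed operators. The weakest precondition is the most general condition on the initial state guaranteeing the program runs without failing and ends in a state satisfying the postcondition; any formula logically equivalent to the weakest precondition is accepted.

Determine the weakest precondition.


Working backward. After the program, the postcondition 2*t + val - 7 >= 8 && val + 1 <= 2*val + t must hold; in canonical form it is 2*t + val >= 15 && t + val >= 1.
Before t := t + 7: 2*t + val >= 1 && t + val >= -6
Before skip: 2*t + val >= 1 && t + val >= -6
Before h := t - val - 3: 2*t + val >= 1 && t + val >= -6
Answer: WP = 2*t + val >= 1 && t + val >= -6


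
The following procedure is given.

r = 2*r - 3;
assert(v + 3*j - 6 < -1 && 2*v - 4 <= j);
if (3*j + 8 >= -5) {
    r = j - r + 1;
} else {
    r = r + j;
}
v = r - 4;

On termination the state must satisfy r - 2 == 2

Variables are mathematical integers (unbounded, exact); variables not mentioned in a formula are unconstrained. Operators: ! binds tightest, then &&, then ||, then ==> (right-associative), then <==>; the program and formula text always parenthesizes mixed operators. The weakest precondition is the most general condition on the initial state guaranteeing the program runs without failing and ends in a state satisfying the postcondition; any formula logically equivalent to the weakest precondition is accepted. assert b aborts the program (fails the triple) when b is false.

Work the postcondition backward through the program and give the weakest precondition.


Working backward. After the program, the postcondition r - 2 == 2 must hold; in canonical form it is r == 4.
Before v := r - 4: r == 4
Then branch requires j == r + 3; else branch requires j + r == 4.
Before the if: (3*j >= -13 ==> j == r + 3) && ((!(3*j >= -13)) ==> j + r == 4)
Before assert v + 3*j - 6 < -1 && 2*v - 4 <= j: 3*j + v < 5 && 2*v <= j + 4 && (3*j >= -13 ==> j == r + 3) && ((!(3*j >= -13)) ==> j + r == 4)
Before r := 2*r - 3: 3*j + v < 5 && 2*v <= j + 4 && (3*j >= -13 ==> j == 2*r) && ((!(3*j >= -13)) ==> j + 2*r == 7)
Answer: WP = 3*j + v < 5 && 2*v <= j + 4 && (3*j >= -13 ==> j == 2*r) && ((!(3*j >= -13)) ==> j + 2*r == 7)


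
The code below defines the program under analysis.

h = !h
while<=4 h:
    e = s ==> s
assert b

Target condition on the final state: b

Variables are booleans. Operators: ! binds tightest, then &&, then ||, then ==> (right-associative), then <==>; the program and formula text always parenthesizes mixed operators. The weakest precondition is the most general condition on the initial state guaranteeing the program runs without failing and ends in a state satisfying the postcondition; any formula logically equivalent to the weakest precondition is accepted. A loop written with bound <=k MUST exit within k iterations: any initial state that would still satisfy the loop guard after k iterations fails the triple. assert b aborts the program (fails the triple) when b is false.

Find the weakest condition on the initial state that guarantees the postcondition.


Working backward. After the program, b must hold.
Before assert b: b
Before the loop (bound <=4), unroll the exhaustion recursion (WP_0 = exit-now case; WP_j = one more guarded iteration, up to j = 4):
  WP_0: (!h) && b
  WP_1: (h ==> ((!h) && b)) && ((!h) ==> b)
  WP_2: (h ==> ((h ==> ((!h) && b)) && ((!h) ==> b))) && ((!h) ==> b)
  WP_3: (h ==> ((h ==> ((h ==> ((!h) && b)) && ((!h) ==> b))) && ((!h) ==> b))) && ((!h) ==> b)
  WP_4: (h ==> ((h ==> ((h ==> ((h ==> ((!h) && b)) && ((!h) ==> b))) && ((!h) ==> b))) && ((!h) ==> b))) && ((!h) ==> b)
So before the loop: (h ==> ((h ==> ((h ==> ((h ==> ((!h) && b)) && ((!h) ==> b))) && ((!h) ==> b))) && ((!h) ==> b))) && ((!h) ==> b)
Before h := !h: ((!h) ==> (((!h) ==> (((!h) ==> (((!h) ==> (h && b)) && (h ==> b))) && (h ==> b))) && (h ==> b))) && (h ==> b)
Answer: WP = ((!h) ==> (((!h) ==> (((!h) ==> (((!h) ==> (h && b)) && (h ==> b))) && (h ==> b))) && (h ==> b))) && (h ==> b)


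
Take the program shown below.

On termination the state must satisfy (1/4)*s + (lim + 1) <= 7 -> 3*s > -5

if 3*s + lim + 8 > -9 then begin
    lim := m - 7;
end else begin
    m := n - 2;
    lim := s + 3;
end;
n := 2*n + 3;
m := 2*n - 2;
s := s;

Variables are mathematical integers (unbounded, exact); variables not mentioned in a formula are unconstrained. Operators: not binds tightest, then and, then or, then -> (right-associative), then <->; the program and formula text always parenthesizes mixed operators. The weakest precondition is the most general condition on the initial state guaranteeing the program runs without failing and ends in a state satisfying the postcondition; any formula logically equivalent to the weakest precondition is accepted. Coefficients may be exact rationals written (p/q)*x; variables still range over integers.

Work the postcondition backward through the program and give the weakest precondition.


Working backward. After the program, the postcondition (1/4)*s + (lim + 1) <= 7 -> 3*s > -5 must hold; in canonical form it is lim + (1/4)*s <= 6 -> 3*s > -5.
Before s := s: lim + (1/4)*s <= 6 -> 3*s > -5
Before m := 2*n - 2: lim + (1/4)*s <= 6 -> 3*s > -5
Before n := 2*n + 3: lim + (1/4)*s <= 6 -> 3*s > -5
Then branch requires m + (1/4)*s <= 13 -> 3*s > -5; else branch requires (5/4)*s <= 3 -> 3*s > -5.
Before the if: (lim + 3*s > -17 -> (m + (1/4)*s <= 13 -> 3*s > -5)) and ((not (lim + 3*s > -17)) -> ((5/4)*s <= 3 -> 3*s > -5))
Answer: WP = (lim + 3*s > -17 -> (m + (1/4)*s <= 13 -> 3*s > -5)) and ((not (lim + 3*s > -17)) -> ((5/4)*s <= 3 -> 3*s > -5))


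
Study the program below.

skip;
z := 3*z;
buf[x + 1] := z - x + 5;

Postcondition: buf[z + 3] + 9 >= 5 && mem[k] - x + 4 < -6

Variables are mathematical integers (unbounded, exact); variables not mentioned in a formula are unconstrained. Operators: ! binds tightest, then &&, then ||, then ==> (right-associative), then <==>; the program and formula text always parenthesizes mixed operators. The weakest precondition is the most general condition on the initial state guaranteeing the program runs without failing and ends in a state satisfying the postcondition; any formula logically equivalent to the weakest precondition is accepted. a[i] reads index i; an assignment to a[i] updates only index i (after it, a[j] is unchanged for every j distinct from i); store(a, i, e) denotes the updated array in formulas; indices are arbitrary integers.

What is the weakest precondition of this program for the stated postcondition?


Working backward. After the program, the postcondition buf[z + 3] + 9 >= 5 && mem[k] - x + 4 < -6 must hold; in canonical form it is buf[z + 3] >= -4 && mem[k] < x - 10.
Before buf[x + 1] := z - x + 5: store(buf, x + 1, -x + z + 5)[z + 3] >= -4 && mem[k] < x - 10
Before z := 3*z: store(buf, x + 1, -x + 3*z + 5)[3*z + 3] >= -4 && mem[k] < x - 10
Before skip: store(buf, x + 1, -x + 3*z + 5)[3*z + 3] >= -4 && mem[k] < x - 10
Answer: WP = store(buf, x + 1, -x + 3*z + 5)[3*z + 3] >= -4 && mem[k] < x - 10


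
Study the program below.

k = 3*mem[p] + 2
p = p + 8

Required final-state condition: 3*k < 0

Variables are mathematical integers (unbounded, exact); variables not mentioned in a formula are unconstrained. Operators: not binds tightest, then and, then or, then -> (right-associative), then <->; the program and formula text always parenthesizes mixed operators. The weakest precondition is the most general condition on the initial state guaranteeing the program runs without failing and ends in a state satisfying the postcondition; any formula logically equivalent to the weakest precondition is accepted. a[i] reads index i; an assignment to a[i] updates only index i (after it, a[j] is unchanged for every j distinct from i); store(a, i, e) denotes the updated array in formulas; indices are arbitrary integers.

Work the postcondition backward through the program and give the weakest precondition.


Working backward. After the program, 3*k < 0 must hold.
Before p := p + 8: 3*k < 0
Before k := 3*mem[p] + 2: 9*mem[p] < -6
Answer: WP = 9*mem[p] < -6


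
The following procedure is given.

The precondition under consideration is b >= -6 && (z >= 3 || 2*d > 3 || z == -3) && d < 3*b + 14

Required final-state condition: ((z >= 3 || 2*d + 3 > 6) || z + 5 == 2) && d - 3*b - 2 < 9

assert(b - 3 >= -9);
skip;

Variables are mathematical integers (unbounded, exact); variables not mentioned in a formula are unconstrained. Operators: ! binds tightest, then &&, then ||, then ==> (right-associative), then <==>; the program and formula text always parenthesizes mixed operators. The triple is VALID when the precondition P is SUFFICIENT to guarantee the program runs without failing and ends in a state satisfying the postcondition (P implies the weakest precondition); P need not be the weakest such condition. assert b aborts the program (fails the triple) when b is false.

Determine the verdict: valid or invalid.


Working backward. After the program, the postcondition ((z >= 3 || 2*d + 3 > 6) || z + 5 == 2) && d - 3*b - 2 < 9 must hold; in canonical form it is (z >= 3 || 2*d > 3 || z == -3) && d < 3*b + 11.
Before skip: (z >= 3 || 2*d > 3 || z == -3) && d < 3*b + 11
Before assert b - 3 >= -9: b >= -6 && (z >= 3 || 2*d > 3 || z == -3) && d < 3*b + 11
The weakest precondition is b >= -6 && (z >= 3 || 2*d > 3 || z == -3) && d < 3*b + 11.
Check whether b >= -6 && (z >= 3 || 2*d > 3 || z == -3) && d < 3*b + 14 implies it.
Countermodel: at the initial state b = -3, d = 2, z = -3, the precondition holds but the weakest precondition fails.
Answer: invalid


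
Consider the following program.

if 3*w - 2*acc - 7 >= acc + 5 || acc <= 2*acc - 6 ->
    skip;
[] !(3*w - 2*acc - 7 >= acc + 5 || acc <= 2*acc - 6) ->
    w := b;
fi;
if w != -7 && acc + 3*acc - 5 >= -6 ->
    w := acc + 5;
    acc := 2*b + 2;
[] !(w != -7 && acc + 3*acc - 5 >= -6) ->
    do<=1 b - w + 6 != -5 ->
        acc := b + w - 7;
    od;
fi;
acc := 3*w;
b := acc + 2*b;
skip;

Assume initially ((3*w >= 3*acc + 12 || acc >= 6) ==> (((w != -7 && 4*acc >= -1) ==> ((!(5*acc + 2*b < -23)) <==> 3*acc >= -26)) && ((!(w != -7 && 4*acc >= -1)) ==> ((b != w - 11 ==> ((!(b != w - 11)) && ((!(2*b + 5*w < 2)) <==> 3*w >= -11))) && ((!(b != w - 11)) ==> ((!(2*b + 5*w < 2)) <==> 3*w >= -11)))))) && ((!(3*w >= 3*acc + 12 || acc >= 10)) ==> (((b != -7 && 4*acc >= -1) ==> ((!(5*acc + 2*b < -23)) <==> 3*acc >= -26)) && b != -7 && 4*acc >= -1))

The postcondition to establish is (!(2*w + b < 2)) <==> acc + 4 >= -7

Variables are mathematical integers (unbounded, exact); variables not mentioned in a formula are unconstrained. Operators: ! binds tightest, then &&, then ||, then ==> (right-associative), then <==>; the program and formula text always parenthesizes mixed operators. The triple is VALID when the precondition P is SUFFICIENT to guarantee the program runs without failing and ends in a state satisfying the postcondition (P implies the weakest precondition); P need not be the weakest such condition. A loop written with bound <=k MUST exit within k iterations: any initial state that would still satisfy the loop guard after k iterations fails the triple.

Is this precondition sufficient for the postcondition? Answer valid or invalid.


Working backward. After the program, the postcondition (!(2*w + b < 2)) <==> acc + 4 >= -7 must hold; in canonical form it is (!(b + 2*w < 2)) <==> acc >= -11.
Before skip: (!(b + 2*w < 2)) <==> acc >= -11
Before b := acc + 2*b: (!(acc + 2*b + 2*w < 2)) <==> acc >= -11
Before acc := 3*w: (!(2*b + 5*w < 2)) <==> 3*w >= -11
Then branch requires (!(5*acc + 2*b < -23)) <==> 3*acc >= -26; else branch requires (b != w - 11 ==> ((!(b != w - 11)) && ((!(2*b + 5*w < 2)) <==> 3*w >= -11))) && ((!(b != w - 11)) ==> ((!(2*b + 5*w < 2)) <==> 3*w >= -11)).
Before the if: ((w != -7 && 4*acc >= -1) ==> ((!(5*acc + 2*b < -23)) <==> 3*acc >= -26)) && ((!(w != -7 && 4*acc >= -1)) ==> ((b != w - 11 ==> ((!(b != w - 11)) && ((!(2*b + 5*w < 2)) <==> 3*w >= -11))) && ((!(b != w - 11)) ==> ((!(2*b + 5*w < 2)) <==> 3*w >= -11))))
Then branch requires ((w != -7 && 4*acc >= -1) ==> ((!(5*acc + 2*b < -23)) <==> 3*acc >= -26)) && ((!(w != -7 && 4*acc >= -1)) ==> ((b != w - 11 ==> ((!(b != w - 11)) && ((!(2*b + 5*w < 2)) <==> 3*w >= -11))) && ((!(b != w - 11)) ==> ((!(2*b + 5*w < 2)) <==> 3*w >= -11)))); else branch requires ((b != -7 && 4*acc >= -1) ==> ((!(5*acc + 2*b < -23)) <==> 3*acc >= -26)) && b != -7 && 4*acc >= -1.
Before the if: ((3*w >= 3*acc + 12 || acc >= 6) ==> (((w != -7 && 4*acc >= -1) ==> ((!(5*acc + 2*b < -23)) <==> 3*acc >= -26)) && ((!(w != -7 && 4*acc >= -1)) ==> ((b != w - 11 ==> ((!(b != w - 11)) && ((!(2*b + 5*w < 2)) <==> 3*w >= -11))) && ((!(b != w - 11)) ==> ((!(2*b + 5*w < 2)) <==> 3*w >= -11)))))) && ((!(3*w >= 3*acc + 12 || acc >= 6)) ==> (((b != -7 && 4*acc >= -1) ==> ((!(5*acc + 2*b < -23)) <==> 3*acc >= -26)) && b != -7 && 4*acc >= -1))
The weakest precondition is ((3*w >= 3*acc + 12 || acc >= 6) ==> (((w != -7 && 4*acc >= -1) ==> ((!(5*acc + 2*b < -23)) <==> 3*acc >= -26)) && ((!(w != -7 && 4*acc >= -1)) ==> ((b != w - 11 ==> ((!(b != w - 11)) && ((!(2*b + 5*w < 2)) <==> 3*w >= -11))) && ((!(b != w - 11)) ==> ((!(2*b + 5*w < 2)) <==> 3*w >= -11)))))) && ((!(3*w >= 3*acc + 12 || acc >= 6)) ==> (((b != -7 && 4*acc >= -1) ==> ((!(5*acc + 2*b < -23)) <==> 3*acc >= -26)) && b != -7 && 4*acc >= -1)).
Check whether ((3*w >= 3*acc + 12 || acc >= 6) ==> (((w != -7 && 4*acc >= -1) ==> ((!(5*acc + 2*b < -23)) <==> 3*acc >= -26)) && ((!(w != -7 && 4*acc >= -1)) ==> ((b != w - 11 ==> ((!(b != w - 11)) && ((!(2*b + 5*w < 2)) <==> 3*w >= -11))) && ((!(b != w - 11)) ==> ((!(2*b + 5*w < 2)) <==> 3*w >= -11)))))) && ((!(3*w >= 3*acc + 12 || acc >= 10)) ==> (((b != -7 && 4*acc >= -1) ==> ((!(5*acc + 2*b < -23)) <==> 3*acc >= -26)) && b != -7 && 4*acc >= -1)) implies it.
Every state satisfying the precondition satisfies the weakest precondition: the implication holds.
Answer: valid
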